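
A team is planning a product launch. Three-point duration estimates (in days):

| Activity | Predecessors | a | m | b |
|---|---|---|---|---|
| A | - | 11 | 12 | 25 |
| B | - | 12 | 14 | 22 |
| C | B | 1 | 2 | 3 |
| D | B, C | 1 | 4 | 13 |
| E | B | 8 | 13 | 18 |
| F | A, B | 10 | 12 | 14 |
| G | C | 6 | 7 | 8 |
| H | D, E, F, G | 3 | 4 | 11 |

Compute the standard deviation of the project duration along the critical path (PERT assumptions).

te_A = (11 + 4·12 + 25)/6 = 84/6 = 14; σ²_A = ((25−11)/6)² = 5.444
te_B = (12 + 4·14 + 22)/6 = 90/6 = 15; σ²_B = ((22−12)/6)² = 2.778
te_C = (1 + 4·2 + 3)/6 = 12/6 = 2; σ²_C = ((3−1)/6)² = 0.111
te_D = (1 + 4·4 + 13)/6 = 30/6 = 5; σ²_D = ((13−1)/6)² = 4.000
te_E = (8 + 4·13 + 18)/6 = 78/6 = 13; σ²_E = ((18−8)/6)² = 2.778
te_F = (10 + 4·12 + 14)/6 = 72/6 = 12; σ²_F = ((14−10)/6)² = 0.444
te_G = (6 + 4·7 + 8)/6 = 42/6 = 7; σ²_G = ((8−6)/6)² = 0.111
te_H = (3 + 4·4 + 11)/6 = 30/6 = 5; σ²_H = ((11−3)/6)² = 1.778

Forward pass:
ES_A = 0; EF_A = 14
ES_B = 0; EF_B = 15
ES_C = 15; EF_C = 15+2 = 17
ES_D = max(EF_B=15, EF_C=17) = 17; EF_D = 17+5 = 22
ES_E = 15; EF_E = 15+13 = 28
ES_F = max(EF_A=14, EF_B=15) = 15; EF_F = 15+12 = 27
ES_G = 17; EF_G = 17+7 = 24
ES_H = max(EF_D=22, EF_E=28, EF_F=27, EF_G=24) = 28; EF_H = 28+5 = 33
Expected project duration μ = 33 days. Critical path: B → E → H.

Variance along critical path = 2.778 + 2.778 + 1.778 = 7.333
σ = √7.333 = 2.708 days

2.71 days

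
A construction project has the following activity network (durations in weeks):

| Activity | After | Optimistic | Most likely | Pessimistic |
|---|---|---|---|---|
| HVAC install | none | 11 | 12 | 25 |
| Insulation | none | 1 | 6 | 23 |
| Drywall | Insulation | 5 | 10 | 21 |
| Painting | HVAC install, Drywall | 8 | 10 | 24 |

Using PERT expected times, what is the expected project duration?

31 weeks

te_HVAC install = (11 + 4·12 + 25)/6 = 84/6 = 14
te_Insulation = (1 + 4·6 + 23)/6 = 48/6 = 8
te_Drywall = (5 + 4·10 + 21)/6 = 66/6 = 11
te_Painting = (8 + 4·10 + 24)/6 = 72/6 = 12

Forward pass:
ES_HVAC install = 0; EF_HVAC install = 14
ES_Insulation = 0; EF_Insulation = 8
ES_Drywall = 8; EF_Drywall = 8+11 = 19
ES_Painting = max(EF_HVAC install=14, EF_Drywall=19) = 19; EF_Painting = 19+12 = 31
Expected project duration μ = 31 weeks. Critical path: Insulation → Drywall → Painting.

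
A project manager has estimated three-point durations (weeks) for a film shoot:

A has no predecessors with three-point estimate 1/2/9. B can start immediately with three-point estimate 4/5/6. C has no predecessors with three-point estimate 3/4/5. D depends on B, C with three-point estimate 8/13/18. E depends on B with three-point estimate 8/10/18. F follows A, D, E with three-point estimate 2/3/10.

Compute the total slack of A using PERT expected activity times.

te_A = (1 + 4·2 + 9)/6 = 18/6 = 3
te_B = (4 + 4·5 + 6)/6 = 30/6 = 5
te_C = (3 + 4·4 + 5)/6 = 24/6 = 4
te_D = (8 + 4·13 + 18)/6 = 78/6 = 13
te_E = (8 + 4·10 + 18)/6 = 66/6 = 11
te_F = (2 + 4·3 + 10)/6 = 24/6 = 4

Forward pass:
ES_A = 0; EF_A = 3
ES_B = 0; EF_B = 5
ES_C = 0; EF_C = 4
ES_D = max(EF_B=5, EF_C=4) = 5; EF_D = 5+13 = 18
ES_E = 5; EF_E = 5+11 = 16
ES_F = max(EF_A=3, EF_D=18, EF_E=16) = 18; EF_F = 18+4 = 22
Expected project duration μ = 22 weeks. Critical path: B → D → F.

Backward pass:
LF_F = 22; LS_F = 22−4 = 18
LF_E = LS_F = 18; LS_E = 18−11 = 7
LF_D = LS_F = 18; LS_D = 18−13 = 5
LF_C = LS_D = 5; LS_C = 5−4 = 1
LF_B = min(LS_D=5, LS_E=7) = 5; LS_B = 5−5 = 0
LF_A = LS_F = 18; LS_A = 18−3 = 15
Slack_A = LS_A − ES_A = 15 − 0 = 15

15 weeks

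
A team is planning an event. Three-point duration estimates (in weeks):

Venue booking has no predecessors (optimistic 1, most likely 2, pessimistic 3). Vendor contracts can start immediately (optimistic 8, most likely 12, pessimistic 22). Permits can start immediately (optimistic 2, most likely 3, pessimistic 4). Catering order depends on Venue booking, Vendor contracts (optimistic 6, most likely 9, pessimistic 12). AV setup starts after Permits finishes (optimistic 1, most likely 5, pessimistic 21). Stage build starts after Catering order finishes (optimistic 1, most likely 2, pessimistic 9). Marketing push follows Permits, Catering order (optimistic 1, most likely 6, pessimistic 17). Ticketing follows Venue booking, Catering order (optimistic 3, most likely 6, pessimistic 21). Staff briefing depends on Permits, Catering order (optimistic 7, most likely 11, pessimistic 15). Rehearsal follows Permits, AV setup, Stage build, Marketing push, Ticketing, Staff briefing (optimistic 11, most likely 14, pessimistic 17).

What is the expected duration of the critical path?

te_Venue booking = (1 + 4·2 + 3)/6 = 12/6 = 2
te_Vendor contracts = (8 + 4·12 + 22)/6 = 78/6 = 13
te_Permits = (2 + 4·3 + 4)/6 = 18/6 = 3
te_Catering order = (6 + 4·9 + 12)/6 = 54/6 = 9
te_AV setup = (1 + 4·5 + 21)/6 = 42/6 = 7
te_Stage build = (1 + 4·2 + 9)/6 = 18/6 = 3
te_Marketing push = (1 + 4·6 + 17)/6 = 42/6 = 7
te_Ticketing = (3 + 4·6 + 21)/6 = 48/6 = 8
te_Staff briefing = (7 + 4·11 + 15)/6 = 66/6 = 11
te_Rehearsal = (11 + 4·14 + 17)/6 = 84/6 = 14

Forward pass:
ES_Venue booking = 0; EF_Venue booking = 2
ES_Vendor contracts = 0; EF_Vendor contracts = 13
ES_Permits = 0; EF_Permits = 3
ES_Catering order = max(EF_Venue booking=2, EF_Vendor contracts=13) = 13; EF_Catering order = 13+9 = 22
ES_AV setup = 3; EF_AV setup = 3+7 = 10
ES_Stage build = 22; EF_Stage build = 22+3 = 25
ES_Marketing push = max(EF_Permits=3, EF_Catering order=22) = 22; EF_Marketing push = 22+7 = 29
ES_Ticketing = max(EF_Venue booking=2, EF_Catering order=22) = 22; EF_Ticketing = 22+8 = 30
ES_Staff briefing = max(EF_Permits=3, EF_Catering order=22) = 22; EF_Staff briefing = 22+11 = 33
ES_Rehearsal = max(EF_Permits=3, EF_AV setup=10, EF_Stage build=25, EF_Marketing push=29, EF_Ticketing=30, EF_Staff briefing=33) = 33; EF_Rehearsal = 33+14 = 47
Expected project duration μ = 47 weeks. Critical path: Vendor contracts → Catering order → Staff briefing → Rehearsal.

47 weeks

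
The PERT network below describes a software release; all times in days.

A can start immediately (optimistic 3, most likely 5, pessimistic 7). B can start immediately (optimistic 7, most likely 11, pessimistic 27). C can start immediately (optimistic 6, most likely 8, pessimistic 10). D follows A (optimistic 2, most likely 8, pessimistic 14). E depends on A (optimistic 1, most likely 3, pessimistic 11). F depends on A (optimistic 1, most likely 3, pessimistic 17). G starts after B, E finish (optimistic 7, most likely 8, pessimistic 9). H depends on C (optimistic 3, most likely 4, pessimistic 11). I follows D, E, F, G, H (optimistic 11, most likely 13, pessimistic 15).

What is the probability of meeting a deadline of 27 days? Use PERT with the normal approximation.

0.020

te_A = (3 + 4·5 + 7)/6 = 30/6 = 5; σ²_A = ((7−3)/6)² = 0.444
te_B = (7 + 4·11 + 27)/6 = 78/6 = 13; σ²_B = ((27−7)/6)² = 11.111
te_C = (6 + 4·8 + 10)/6 = 48/6 = 8; σ²_C = ((10−6)/6)² = 0.444
te_D = (2 + 4·8 + 14)/6 = 48/6 = 8; σ²_D = ((14−2)/6)² = 4.000
te_E = (1 + 4·3 + 11)/6 = 24/6 = 4; σ²_E = ((11−1)/6)² = 2.778
te_F = (1 + 4·3 + 17)/6 = 30/6 = 5; σ²_F = ((17−1)/6)² = 7.111
te_G = (7 + 4·8 + 9)/6 = 48/6 = 8; σ²_G = ((9−7)/6)² = 0.111
te_H = (3 + 4·4 + 11)/6 = 30/6 = 5; σ²_H = ((11−3)/6)² = 1.778
te_I = (11 + 4·13 + 15)/6 = 78/6 = 13; σ²_I = ((15−11)/6)² = 0.444

Forward pass:
ES_A = 0; EF_A = 5
ES_B = 0; EF_B = 13
ES_C = 0; EF_C = 8
ES_D = 5; EF_D = 5+8 = 13
ES_E = 5; EF_E = 5+4 = 9
ES_F = 5; EF_F = 5+5 = 10
ES_G = max(EF_B=13, EF_E=9) = 13; EF_G = 13+8 = 21
ES_H = 8; EF_H = 8+5 = 13
ES_I = max(EF_D=13, EF_E=9, EF_F=10, EF_G=21, EF_H=13) = 21; EF_I = 21+13 = 34
Expected project duration μ = 34 days. Critical path: B → G → I.

Variance along critical path = 11.111 + 0.111 + 0.444 = 11.667; σ = √11.667 = 3.416 days.
Z = (27 − 34) / 3.416 = -2.049
P(T ≤ 27) = Φ(-2.049) ≈ 0.020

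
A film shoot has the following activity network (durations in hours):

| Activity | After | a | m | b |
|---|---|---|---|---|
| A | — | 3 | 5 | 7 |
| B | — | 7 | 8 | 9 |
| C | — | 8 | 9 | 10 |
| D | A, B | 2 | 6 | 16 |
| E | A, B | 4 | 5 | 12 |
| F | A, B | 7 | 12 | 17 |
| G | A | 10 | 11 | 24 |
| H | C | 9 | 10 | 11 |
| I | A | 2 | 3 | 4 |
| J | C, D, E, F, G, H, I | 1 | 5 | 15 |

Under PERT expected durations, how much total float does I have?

te_A = (3 + 4·5 + 7)/6 = 30/6 = 5
te_B = (7 + 4·8 + 9)/6 = 48/6 = 8
te_C = (8 + 4·9 + 10)/6 = 54/6 = 9
te_D = (2 + 4·6 + 16)/6 = 42/6 = 7
te_E = (4 + 4·5 + 12)/6 = 36/6 = 6
te_F = (7 + 4·12 + 17)/6 = 72/6 = 12
te_G = (10 + 4·11 + 24)/6 = 78/6 = 13
te_H = (9 + 4·10 + 11)/6 = 60/6 = 10
te_I = (2 + 4·3 + 4)/6 = 18/6 = 3
te_J = (1 + 4·5 + 15)/6 = 36/6 = 6

Forward pass:
ES_A = 0; EF_A = 5
ES_B = 0; EF_B = 8
ES_C = 0; EF_C = 9
ES_D = max(EF_A=5, EF_B=8) = 8; EF_D = 8+7 = 15
ES_E = max(EF_A=5, EF_B=8) = 8; EF_E = 8+6 = 14
ES_F = max(EF_A=5, EF_B=8) = 8; EF_F = 8+12 = 20
ES_G = 5; EF_G = 5+13 = 18
ES_H = 9; EF_H = 9+10 = 19
ES_I = 5; EF_I = 5+3 = 8
ES_J = max(EF_C=9, EF_D=15, EF_E=14, EF_F=20, EF_G=18, EF_H=19, EF_I=8) = 20; EF_J = 20+6 = 26
Expected project duration μ = 26 hours. Critical path: B → F → J.

Backward pass:
LF_J = 26; LS_J = 26−6 = 20
LF_I = LS_J = 20; LS_I = 20−3 = 17
LF_H = LS_J = 20; LS_H = 20−10 = 10
LF_G = LS_J = 20; LS_G = 20−13 = 7
LF_F = LS_J = 20; LS_F = 20−12 = 8
LF_E = LS_J = 20; LS_E = 20−6 = 14
LF_D = LS_J = 20; LS_D = 20−7 = 13
LF_C = min(LS_H=10, LS_J=20) = 10; LS_C = 10−9 = 1
LF_B = min(LS_D=13, LS_E=14, LS_F=8) = 8; LS_B = 8−8 = 0
LF_A = min(LS_D=13, LS_E=14, LS_F=8, LS_G=7, LS_I=17) = 7; LS_A = 7−5 = 2
Slack_I = LS_I − ES_I = 17 − 5 = 12

12 hours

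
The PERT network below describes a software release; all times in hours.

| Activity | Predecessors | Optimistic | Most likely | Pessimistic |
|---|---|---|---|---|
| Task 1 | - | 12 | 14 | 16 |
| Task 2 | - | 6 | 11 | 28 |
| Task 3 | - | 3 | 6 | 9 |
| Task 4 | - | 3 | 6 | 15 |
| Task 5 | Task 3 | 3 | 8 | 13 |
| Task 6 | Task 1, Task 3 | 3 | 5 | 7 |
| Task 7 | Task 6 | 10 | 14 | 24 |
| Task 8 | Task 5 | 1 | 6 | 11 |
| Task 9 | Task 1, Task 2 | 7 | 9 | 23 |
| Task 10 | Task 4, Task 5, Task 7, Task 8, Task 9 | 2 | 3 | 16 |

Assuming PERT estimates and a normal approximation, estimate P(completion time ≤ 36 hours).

te_Task 1 = (12 + 4·14 + 16)/6 = 84/6 = 14; σ²_Task 1 = ((16−12)/6)² = 0.444
te_Task 2 = (6 + 4·11 + 28)/6 = 78/6 = 13; σ²_Task 2 = ((28−6)/6)² = 13.444
te_Task 3 = (3 + 4·6 + 9)/6 = 36/6 = 6; σ²_Task 3 = ((9−3)/6)² = 1.000
te_Task 4 = (3 + 4·6 + 15)/6 = 42/6 = 7; σ²_Task 4 = ((15−3)/6)² = 4.000
te_Task 5 = (3 + 4·8 + 13)/6 = 48/6 = 8; σ²_Task 5 = ((13−3)/6)² = 2.778
te_Task 6 = (3 + 4·5 + 7)/6 = 30/6 = 5; σ²_Task 6 = ((7−3)/6)² = 0.444
te_Task 7 = (10 + 4·14 + 24)/6 = 90/6 = 15; σ²_Task 7 = ((24−10)/6)² = 5.444
te_Task 8 = (1 + 4·6 + 11)/6 = 36/6 = 6; σ²_Task 8 = ((11−1)/6)² = 2.778
te_Task 9 = (7 + 4·9 + 23)/6 = 66/6 = 11; σ²_Task 9 = ((23−7)/6)² = 7.111
te_Task 10 = (2 + 4·3 + 16)/6 = 30/6 = 5; σ²_Task 10 = ((16−2)/6)² = 5.444

Forward pass:
ES_Task 1 = 0; EF_Task 1 = 14
ES_Task 2 = 0; EF_Task 2 = 13
ES_Task 3 = 0; EF_Task 3 = 6
ES_Task 4 = 0; EF_Task 4 = 7
ES_Task 5 = 6; EF_Task 5 = 6+8 = 14
ES_Task 6 = max(EF_Task 1=14, EF_Task 3=6) = 14; EF_Task 6 = 14+5 = 19
ES_Task 7 = 19; EF_Task 7 = 19+15 = 34
ES_Task 8 = 14; EF_Task 8 = 14+6 = 20
ES_Task 9 = max(EF_Task 1=14, EF_Task 2=13) = 14; EF_Task 9 = 14+11 = 25
ES_Task 10 = max(EF_Task 4=7, EF_Task 5=14, EF_Task 7=34, EF_Task 8=20, EF_Task 9=25) = 34; EF_Task 10 = 34+5 = 39
Expected project duration μ = 39 hours. Critical path: Task 1 → Task 6 → Task 7 → Task 10.

Variance along critical path = 0.444 + 0.444 + 5.444 + 5.444 = 11.778; σ = √11.778 = 3.432 hours.
Z = (36 − 39) / 3.432 = -0.874
P(T ≤ 36) = Φ(-0.874) ≈ 0.191

0.191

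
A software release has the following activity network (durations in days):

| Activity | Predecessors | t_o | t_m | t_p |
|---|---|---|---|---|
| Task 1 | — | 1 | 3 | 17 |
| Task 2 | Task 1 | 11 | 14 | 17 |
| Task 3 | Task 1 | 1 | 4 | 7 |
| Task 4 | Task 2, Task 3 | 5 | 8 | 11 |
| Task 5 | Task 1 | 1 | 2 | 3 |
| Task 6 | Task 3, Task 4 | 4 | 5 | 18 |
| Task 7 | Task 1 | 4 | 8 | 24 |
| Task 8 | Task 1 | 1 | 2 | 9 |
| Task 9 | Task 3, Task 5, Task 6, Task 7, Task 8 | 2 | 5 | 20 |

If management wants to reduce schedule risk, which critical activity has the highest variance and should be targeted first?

Task 9

te_Task 1 = (1 + 4·3 + 17)/6 = 30/6 = 5; σ²_Task 1 = ((17−1)/6)² = 7.111
te_Task 2 = (11 + 4·14 + 17)/6 = 84/6 = 14; σ²_Task 2 = ((17−11)/6)² = 1.000
te_Task 3 = (1 + 4·4 + 7)/6 = 24/6 = 4; σ²_Task 3 = ((7−1)/6)² = 1.000
te_Task 4 = (5 + 4·8 + 11)/6 = 48/6 = 8; σ²_Task 4 = ((11−5)/6)² = 1.000
te_Task 5 = (1 + 4·2 + 3)/6 = 12/6 = 2; σ²_Task 5 = ((3−1)/6)² = 0.111
te_Task 6 = (4 + 4·5 + 18)/6 = 42/6 = 7; σ²_Task 6 = ((18−4)/6)² = 5.444
te_Task 7 = (4 + 4·8 + 24)/6 = 60/6 = 10; σ²_Task 7 = ((24−4)/6)² = 11.111
te_Task 8 = (1 + 4·2 + 9)/6 = 18/6 = 3; σ²_Task 8 = ((9−1)/6)² = 1.778
te_Task 9 = (2 + 4·5 + 20)/6 = 42/6 = 7; σ²_Task 9 = ((20−2)/6)² = 9.000

Forward pass:
ES_Task 1 = 0; EF_Task 1 = 5
ES_Task 2 = 5; EF_Task 2 = 5+14 = 19
ES_Task 3 = 5; EF_Task 3 = 5+4 = 9
ES_Task 4 = max(EF_Task 2=19, EF_Task 3=9) = 19; EF_Task 4 = 19+8 = 27
ES_Task 5 = 5; EF_Task 5 = 5+2 = 7
ES_Task 6 = max(EF_Task 3=9, EF_Task 4=27) = 27; EF_Task 6 = 27+7 = 34
ES_Task 7 = 5; EF_Task 7 = 5+10 = 15
ES_Task 8 = 5; EF_Task 8 = 5+3 = 8
ES_Task 9 = max(EF_Task 3=9, EF_Task 5=7, EF_Task 6=34, EF_Task 7=15, EF_Task 8=8) = 34; EF_Task 9 = 34+7 = 41
Expected project duration μ = 41 days. Critical path: Task 1 → Task 2 → Task 4 → Task 6 → Task 9.

Variances on critical path: σ²_Task 1=7.111, σ²_Task 2=1.000, σ²_Task 4=1.000, σ²_Task 6=5.444, σ²_Task 9=9.000.
Largest is σ²_Task 9 = 9.000.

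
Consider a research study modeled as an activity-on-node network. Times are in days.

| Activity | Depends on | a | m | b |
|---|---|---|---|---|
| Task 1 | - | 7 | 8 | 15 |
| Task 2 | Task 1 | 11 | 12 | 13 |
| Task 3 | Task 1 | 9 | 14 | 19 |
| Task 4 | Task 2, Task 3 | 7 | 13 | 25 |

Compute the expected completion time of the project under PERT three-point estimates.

37 days

te_Task 1 = (7 + 4·8 + 15)/6 = 54/6 = 9
te_Task 2 = (11 + 4·12 + 13)/6 = 72/6 = 12
te_Task 3 = (9 + 4·14 + 19)/6 = 84/6 = 14
te_Task 4 = (7 + 4·13 + 25)/6 = 84/6 = 14

Forward pass:
ES_Task 1 = 0; EF_Task 1 = 9
ES_Task 2 = 9; EF_Task 2 = 9+12 = 21
ES_Task 3 = 9; EF_Task 3 = 9+14 = 23
ES_Task 4 = max(EF_Task 2=21, EF_Task 3=23) = 23; EF_Task 4 = 23+14 = 37
Expected project duration μ = 37 days. Critical path: Task 1 → Task 3 → Task 4.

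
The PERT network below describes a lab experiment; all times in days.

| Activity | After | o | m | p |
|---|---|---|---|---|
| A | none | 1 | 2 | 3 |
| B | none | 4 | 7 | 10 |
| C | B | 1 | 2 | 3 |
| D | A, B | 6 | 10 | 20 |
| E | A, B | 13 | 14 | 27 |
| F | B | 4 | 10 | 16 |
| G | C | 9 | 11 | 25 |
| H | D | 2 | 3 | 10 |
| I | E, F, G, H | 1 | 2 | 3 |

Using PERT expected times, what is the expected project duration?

te_A = (1 + 4·2 + 3)/6 = 12/6 = 2
te_B = (4 + 4·7 + 10)/6 = 42/6 = 7
te_C = (1 + 4·2 + 3)/6 = 12/6 = 2
te_D = (6 + 4·10 + 20)/6 = 66/6 = 11
te_E = (13 + 4·14 + 27)/6 = 96/6 = 16
te_F = (4 + 4·10 + 16)/6 = 60/6 = 10
te_G = (9 + 4·11 + 25)/6 = 78/6 = 13
te_H = (2 + 4·3 + 10)/6 = 24/6 = 4
te_I = (1 + 4·2 + 3)/6 = 12/6 = 2

Forward pass:
ES_A = 0; EF_A = 2
ES_B = 0; EF_B = 7
ES_C = 7; EF_C = 7+2 = 9
ES_D = max(EF_A=2, EF_B=7) = 7; EF_D = 7+11 = 18
ES_E = max(EF_A=2, EF_B=7) = 7; EF_E = 7+16 = 23
ES_F = 7; EF_F = 7+10 = 17
ES_G = 9; EF_G = 9+13 = 22
ES_H = 18; EF_H = 18+4 = 22
ES_I = max(EF_E=23, EF_F=17, EF_G=22, EF_H=22) = 23; EF_I = 23+2 = 25
Expected project duration μ = 25 days. Critical path: B → E → I.

25 days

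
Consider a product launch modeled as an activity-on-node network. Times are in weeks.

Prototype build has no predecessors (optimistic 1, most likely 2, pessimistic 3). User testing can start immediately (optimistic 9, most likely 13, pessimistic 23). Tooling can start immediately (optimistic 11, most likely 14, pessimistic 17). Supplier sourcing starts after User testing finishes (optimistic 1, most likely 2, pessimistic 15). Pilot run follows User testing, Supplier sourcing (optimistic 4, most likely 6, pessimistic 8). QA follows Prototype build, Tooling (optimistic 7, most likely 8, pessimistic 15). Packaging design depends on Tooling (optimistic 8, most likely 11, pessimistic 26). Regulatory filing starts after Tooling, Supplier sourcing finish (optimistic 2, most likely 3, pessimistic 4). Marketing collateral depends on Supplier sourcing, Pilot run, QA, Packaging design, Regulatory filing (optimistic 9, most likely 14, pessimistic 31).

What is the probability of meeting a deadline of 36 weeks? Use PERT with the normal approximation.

0.074

te_Prototype build = (1 + 4·2 + 3)/6 = 12/6 = 2; σ²_Prototype build = ((3−1)/6)² = 0.111
te_User testing = (9 + 4·13 + 23)/6 = 84/6 = 14; σ²_User testing = ((23−9)/6)² = 5.444
te_Tooling = (11 + 4·14 + 17)/6 = 84/6 = 14; σ²_Tooling = ((17−11)/6)² = 1.000
te_Supplier sourcing = (1 + 4·2 + 15)/6 = 24/6 = 4; σ²_Supplier sourcing = ((15−1)/6)² = 5.444
te_Pilot run = (4 + 4·6 + 8)/6 = 36/6 = 6; σ²_Pilot run = ((8−4)/6)² = 0.444
te_QA = (7 + 4·8 + 15)/6 = 54/6 = 9; σ²_QA = ((15−7)/6)² = 1.778
te_Packaging design = (8 + 4·11 + 26)/6 = 78/6 = 13; σ²_Packaging design = ((26−8)/6)² = 9.000
te_Regulatory filing = (2 + 4·3 + 4)/6 = 18/6 = 3; σ²_Regulatory filing = ((4−2)/6)² = 0.111
te_Marketing collateral = (9 + 4·14 + 31)/6 = 96/6 = 16; σ²_Marketing collateral = ((31−9)/6)² = 13.444

Forward pass:
ES_Prototype build = 0; EF_Prototype build = 2
ES_User testing = 0; EF_User testing = 14
ES_Tooling = 0; EF_Tooling = 14
ES_Supplier sourcing = 14; EF_Supplier sourcing = 14+4 = 18
ES_Pilot run = max(EF_User testing=14, EF_Supplier sourcing=18) = 18; EF_Pilot run = 18+6 = 24
ES_QA = max(EF_Prototype build=2, EF_Tooling=14) = 14; EF_QA = 14+9 = 23
ES_Packaging design = 14; EF_Packaging design = 14+13 = 27
ES_Regulatory filing = max(EF_Tooling=14, EF_Supplier sourcing=18) = 18; EF_Regulatory filing = 18+3 = 21
ES_Marketing collateral = max(EF_Supplier sourcing=18, EF_Pilot run=24, EF_QA=23, EF_Packaging design=27, EF_Regulatory filing=21) = 27; EF_Marketing collateral = 27+16 = 43
Expected project duration μ = 43 weeks. Critical path: Tooling → Packaging design → Marketing collateral.

Variance along critical path = 1.000 + 9.000 + 13.444 = 23.444; σ = √23.444 = 4.842 weeks.
Z = (36 − 43) / 4.842 = -1.446
P(T ≤ 36) = Φ(-1.446) ≈ 0.074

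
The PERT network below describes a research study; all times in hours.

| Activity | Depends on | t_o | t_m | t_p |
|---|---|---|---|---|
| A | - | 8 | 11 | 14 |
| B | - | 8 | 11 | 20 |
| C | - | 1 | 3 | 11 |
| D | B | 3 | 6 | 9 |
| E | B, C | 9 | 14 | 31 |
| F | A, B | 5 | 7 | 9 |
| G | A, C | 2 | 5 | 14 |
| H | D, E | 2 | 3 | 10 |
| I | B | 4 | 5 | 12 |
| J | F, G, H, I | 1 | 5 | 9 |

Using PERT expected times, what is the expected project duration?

37 hours

te_A = (8 + 4·11 + 14)/6 = 66/6 = 11
te_B = (8 + 4·11 + 20)/6 = 72/6 = 12
te_C = (1 + 4·3 + 11)/6 = 24/6 = 4
te_D = (3 + 4·6 + 9)/6 = 36/6 = 6
te_E = (9 + 4·14 + 31)/6 = 96/6 = 16
te_F = (5 + 4·7 + 9)/6 = 42/6 = 7
te_G = (2 + 4·5 + 14)/6 = 36/6 = 6
te_H = (2 + 4·3 + 10)/6 = 24/6 = 4
te_I = (4 + 4·5 + 12)/6 = 36/6 = 6
te_J = (1 + 4·5 + 9)/6 = 30/6 = 5

Forward pass:
ES_A = 0; EF_A = 11
ES_B = 0; EF_B = 12
ES_C = 0; EF_C = 4
ES_D = 12; EF_D = 12+6 = 18
ES_E = max(EF_B=12, EF_C=4) = 12; EF_E = 12+16 = 28
ES_F = max(EF_A=11, EF_B=12) = 12; EF_F = 12+7 = 19
ES_G = max(EF_A=11, EF_C=4) = 11; EF_G = 11+6 = 17
ES_H = max(EF_D=18, EF_E=28) = 28; EF_H = 28+4 = 32
ES_I = 12; EF_I = 12+6 = 18
ES_J = max(EF_F=19, EF_G=17, EF_H=32, EF_I=18) = 32; EF_J = 32+5 = 37
Expected project duration μ = 37 hours. Critical path: B → E → H → J.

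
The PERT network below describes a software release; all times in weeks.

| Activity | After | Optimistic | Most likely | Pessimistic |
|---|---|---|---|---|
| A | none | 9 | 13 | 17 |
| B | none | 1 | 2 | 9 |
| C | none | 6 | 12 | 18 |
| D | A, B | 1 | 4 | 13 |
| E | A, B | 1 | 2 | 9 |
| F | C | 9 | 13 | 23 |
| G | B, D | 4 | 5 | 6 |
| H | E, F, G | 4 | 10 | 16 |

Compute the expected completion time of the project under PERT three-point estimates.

36 weeks

te_A = (9 + 4·13 + 17)/6 = 78/6 = 13
te_B = (1 + 4·2 + 9)/6 = 18/6 = 3
te_C = (6 + 4·12 + 18)/6 = 72/6 = 12
te_D = (1 + 4·4 + 13)/6 = 30/6 = 5
te_E = (1 + 4·2 + 9)/6 = 18/6 = 3
te_F = (9 + 4·13 + 23)/6 = 84/6 = 14
te_G = (4 + 4·5 + 6)/6 = 30/6 = 5
te_H = (4 + 4·10 + 16)/6 = 60/6 = 10

Forward pass:
ES_A = 0; EF_A = 13
ES_B = 0; EF_B = 3
ES_C = 0; EF_C = 12
ES_D = max(EF_A=13, EF_B=3) = 13; EF_D = 13+5 = 18
ES_E = max(EF_A=13, EF_B=3) = 13; EF_E = 13+3 = 16
ES_F = 12; EF_F = 12+14 = 26
ES_G = max(EF_B=3, EF_D=18) = 18; EF_G = 18+5 = 23
ES_H = max(EF_E=16, EF_F=26, EF_G=23) = 26; EF_H = 26+10 = 36
Expected project duration μ = 36 weeks. Critical path: C → F → H.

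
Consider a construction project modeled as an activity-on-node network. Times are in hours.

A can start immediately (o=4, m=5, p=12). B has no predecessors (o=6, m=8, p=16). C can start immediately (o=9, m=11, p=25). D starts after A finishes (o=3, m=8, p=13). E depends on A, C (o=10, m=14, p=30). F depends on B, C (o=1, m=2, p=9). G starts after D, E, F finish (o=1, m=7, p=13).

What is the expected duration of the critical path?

36 hours

te_A = (4 + 4·5 + 12)/6 = 36/6 = 6
te_B = (6 + 4·8 + 16)/6 = 54/6 = 9
te_C = (9 + 4·11 + 25)/6 = 78/6 = 13
te_D = (3 + 4·8 + 13)/6 = 48/6 = 8
te_E = (10 + 4·14 + 30)/6 = 96/6 = 16
te_F = (1 + 4·2 + 9)/6 = 18/6 = 3
te_G = (1 + 4·7 + 13)/6 = 42/6 = 7

Forward pass:
ES_A = 0; EF_A = 6
ES_B = 0; EF_B = 9
ES_C = 0; EF_C = 13
ES_D = 6; EF_D = 6+8 = 14
ES_E = max(EF_A=6, EF_C=13) = 13; EF_E = 13+16 = 29
ES_F = max(EF_B=9, EF_C=13) = 13; EF_F = 13+3 = 16
ES_G = max(EF_D=14, EF_E=29, EF_F=16) = 29; EF_G = 29+7 = 36
Expected project duration μ = 36 hours. Critical path: C → E → G.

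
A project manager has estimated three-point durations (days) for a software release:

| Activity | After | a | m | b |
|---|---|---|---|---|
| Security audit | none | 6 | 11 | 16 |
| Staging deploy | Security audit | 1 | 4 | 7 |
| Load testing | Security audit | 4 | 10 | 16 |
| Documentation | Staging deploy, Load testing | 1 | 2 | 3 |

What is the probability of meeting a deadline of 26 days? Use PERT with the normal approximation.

0.873

te_Security audit = (6 + 4·11 + 16)/6 = 66/6 = 11; σ²_Security audit = ((16−6)/6)² = 2.778
te_Staging deploy = (1 + 4·4 + 7)/6 = 24/6 = 4; σ²_Staging deploy = ((7−1)/6)² = 1.000
te_Load testing = (4 + 4·10 + 16)/6 = 60/6 = 10; σ²_Load testing = ((16−4)/6)² = 4.000
te_Documentation = (1 + 4·2 + 3)/6 = 12/6 = 2; σ²_Documentation = ((3−1)/6)² = 0.111

Forward pass:
ES_Security audit = 0; EF_Security audit = 11
ES_Staging deploy = 11; EF_Staging deploy = 11+4 = 15
ES_Load testing = 11; EF_Load testing = 11+10 = 21
ES_Documentation = max(EF_Staging deploy=15, EF_Load testing=21) = 21; EF_Documentation = 21+2 = 23
Expected project duration μ = 23 days. Critical path: Security audit → Load testing → Documentation.

Variance along critical path = 2.778 + 4.000 + 0.111 = 6.889; σ = √6.889 = 2.625 days.
Z = (26 − 23) / 2.625 = 1.143
P(T ≤ 26) = Φ(1.143) ≈ 0.873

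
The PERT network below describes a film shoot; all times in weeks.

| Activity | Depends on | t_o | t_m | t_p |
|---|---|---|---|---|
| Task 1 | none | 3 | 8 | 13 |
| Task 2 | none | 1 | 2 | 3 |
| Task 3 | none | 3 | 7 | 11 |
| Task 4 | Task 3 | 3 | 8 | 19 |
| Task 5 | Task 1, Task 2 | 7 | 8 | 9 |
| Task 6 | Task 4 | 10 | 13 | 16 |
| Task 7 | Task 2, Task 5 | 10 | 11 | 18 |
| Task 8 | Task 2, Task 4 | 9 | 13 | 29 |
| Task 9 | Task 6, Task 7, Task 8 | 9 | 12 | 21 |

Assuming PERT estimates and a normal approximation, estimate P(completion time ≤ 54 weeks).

0.979

te_Task 1 = (3 + 4·8 + 13)/6 = 48/6 = 8; σ²_Task 1 = ((13−3)/6)² = 2.778
te_Task 2 = (1 + 4·2 + 3)/6 = 12/6 = 2; σ²_Task 2 = ((3−1)/6)² = 0.111
te_Task 3 = (3 + 4·7 + 11)/6 = 42/6 = 7; σ²_Task 3 = ((11−3)/6)² = 1.778
te_Task 4 = (3 + 4·8 + 19)/6 = 54/6 = 9; σ²_Task 4 = ((19−3)/6)² = 7.111
te_Task 5 = (7 + 4·8 + 9)/6 = 48/6 = 8; σ²_Task 5 = ((9−7)/6)² = 0.111
te_Task 6 = (10 + 4·13 + 16)/6 = 78/6 = 13; σ²_Task 6 = ((16−10)/6)² = 1.000
te_Task 7 = (10 + 4·11 + 18)/6 = 72/6 = 12; σ²_Task 7 = ((18−10)/6)² = 1.778
te_Task 8 = (9 + 4·13 + 29)/6 = 90/6 = 15; σ²_Task 8 = ((29−9)/6)² = 11.111
te_Task 9 = (9 + 4·12 + 21)/6 = 78/6 = 13; σ²_Task 9 = ((21−9)/6)² = 4.000

Forward pass:
ES_Task 1 = 0; EF_Task 1 = 8
ES_Task 2 = 0; EF_Task 2 = 2
ES_Task 3 = 0; EF_Task 3 = 7
ES_Task 4 = 7; EF_Task 4 = 7+9 = 16
ES_Task 5 = max(EF_Task 1=8, EF_Task 2=2) = 8; EF_Task 5 = 8+8 = 16
ES_Task 6 = 16; EF_Task 6 = 16+13 = 29
ES_Task 7 = max(EF_Task 2=2, EF_Task 5=16) = 16; EF_Task 7 = 16+12 = 28
ES_Task 8 = max(EF_Task 2=2, EF_Task 4=16) = 16; EF_Task 8 = 16+15 = 31
ES_Task 9 = max(EF_Task 6=29, EF_Task 7=28, EF_Task 8=31) = 31; EF_Task 9 = 31+13 = 44
Expected project duration μ = 44 weeks. Critical path: Task 3 → Task 4 → Task 8 → Task 9.

Variance along critical path = 1.778 + 7.111 + 11.111 + 4.000 = 24.000; σ = √24.000 = 4.899 weeks.
Z = (54 − 44) / 4.899 = 2.041
P(T ≤ 54) = Φ(2.041) ≈ 0.979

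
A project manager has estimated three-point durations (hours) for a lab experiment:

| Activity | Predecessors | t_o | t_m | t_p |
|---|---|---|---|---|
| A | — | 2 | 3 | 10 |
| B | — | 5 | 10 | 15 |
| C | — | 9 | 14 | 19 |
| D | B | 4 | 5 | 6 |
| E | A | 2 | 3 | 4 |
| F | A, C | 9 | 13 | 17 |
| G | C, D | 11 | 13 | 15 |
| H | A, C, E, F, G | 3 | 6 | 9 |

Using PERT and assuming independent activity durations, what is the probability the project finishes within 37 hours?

te_A = (2 + 4·3 + 10)/6 = 24/6 = 4; σ²_A = ((10−2)/6)² = 1.778
te_B = (5 + 4·10 + 15)/6 = 60/6 = 10; σ²_B = ((15−5)/6)² = 2.778
te_C = (9 + 4·14 + 19)/6 = 84/6 = 14; σ²_C = ((19−9)/6)² = 2.778
te_D = (4 + 4·5 + 6)/6 = 30/6 = 5; σ²_D = ((6−4)/6)² = 0.111
te_E = (2 + 4·3 + 4)/6 = 18/6 = 3; σ²_E = ((4−2)/6)² = 0.111
te_F = (9 + 4·13 + 17)/6 = 78/6 = 13; σ²_F = ((17−9)/6)² = 1.778
te_G = (11 + 4·13 + 15)/6 = 78/6 = 13; σ²_G = ((15−11)/6)² = 0.444
te_H = (3 + 4·6 + 9)/6 = 36/6 = 6; σ²_H = ((9−3)/6)² = 1.000

Forward pass:
ES_A = 0; EF_A = 4
ES_B = 0; EF_B = 10
ES_C = 0; EF_C = 14
ES_D = 10; EF_D = 10+5 = 15
ES_E = 4; EF_E = 4+3 = 7
ES_F = max(EF_A=4, EF_C=14) = 14; EF_F = 14+13 = 27
ES_G = max(EF_C=14, EF_D=15) = 15; EF_G = 15+13 = 28
ES_H = max(EF_A=4, EF_C=14, EF_E=7, EF_F=27, EF_G=28) = 28; EF_H = 28+6 = 34
Expected project duration μ = 34 hours. Critical path: B → D → G → H.

Variance along critical path = 2.778 + 0.111 + 0.444 + 1.000 = 4.333; σ = √4.333 = 2.082 hours.
Z = (37 − 34) / 2.082 = 1.441
P(T ≤ 37) = Φ(1.441) ≈ 0.925

0.925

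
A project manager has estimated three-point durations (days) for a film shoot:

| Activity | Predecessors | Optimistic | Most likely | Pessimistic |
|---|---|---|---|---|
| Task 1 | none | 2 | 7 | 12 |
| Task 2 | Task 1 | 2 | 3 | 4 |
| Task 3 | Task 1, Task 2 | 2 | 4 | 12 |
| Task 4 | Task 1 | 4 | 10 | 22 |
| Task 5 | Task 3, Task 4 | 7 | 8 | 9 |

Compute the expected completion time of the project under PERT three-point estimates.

te_Task 1 = (2 + 4·7 + 12)/6 = 42/6 = 7
te_Task 2 = (2 + 4·3 + 4)/6 = 18/6 = 3
te_Task 3 = (2 + 4·4 + 12)/6 = 30/6 = 5
te_Task 4 = (4 + 4·10 + 22)/6 = 66/6 = 11
te_Task 5 = (7 + 4·8 + 9)/6 = 48/6 = 8

Forward pass:
ES_Task 1 = 0; EF_Task 1 = 7
ES_Task 2 = 7; EF_Task 2 = 7+3 = 10
ES_Task 3 = max(EF_Task 1=7, EF_Task 2=10) = 10; EF_Task 3 = 10+5 = 15
ES_Task 4 = 7; EF_Task 4 = 7+11 = 18
ES_Task 5 = max(EF_Task 3=15, EF_Task 4=18) = 18; EF_Task 5 = 18+8 = 26
Expected project duration μ = 26 days. Critical path: Task 1 → Task 4 → Task 5.

26 days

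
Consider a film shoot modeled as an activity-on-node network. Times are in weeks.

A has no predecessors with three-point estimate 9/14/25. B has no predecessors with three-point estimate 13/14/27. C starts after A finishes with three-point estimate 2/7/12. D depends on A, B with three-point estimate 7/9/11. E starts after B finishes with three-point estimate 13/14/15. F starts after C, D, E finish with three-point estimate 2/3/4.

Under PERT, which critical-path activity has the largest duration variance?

B

te_A = (9 + 4·14 + 25)/6 = 90/6 = 15; σ²_A = ((25−9)/6)² = 7.111
te_B = (13 + 4·14 + 27)/6 = 96/6 = 16; σ²_B = ((27−13)/6)² = 5.444
te_C = (2 + 4·7 + 12)/6 = 42/6 = 7; σ²_C = ((12−2)/6)² = 2.778
te_D = (7 + 4·9 + 11)/6 = 54/6 = 9; σ²_D = ((11−7)/6)² = 0.444
te_E = (13 + 4·14 + 15)/6 = 84/6 = 14; σ²_E = ((15−13)/6)² = 0.111
te_F = (2 + 4·3 + 4)/6 = 18/6 = 3; σ²_F = ((4−2)/6)² = 0.111

Forward pass:
ES_A = 0; EF_A = 15
ES_B = 0; EF_B = 16
ES_C = 15; EF_C = 15+7 = 22
ES_D = max(EF_A=15, EF_B=16) = 16; EF_D = 16+9 = 25
ES_E = 16; EF_E = 16+14 = 30
ES_F = max(EF_C=22, EF_D=25, EF_E=30) = 30; EF_F = 30+3 = 33
Expected project duration μ = 33 weeks. Critical path: B → E → F.

Variances on critical path: σ²_B=5.444, σ²_E=0.111, σ²_F=0.111.
Largest is σ²_B = 5.444.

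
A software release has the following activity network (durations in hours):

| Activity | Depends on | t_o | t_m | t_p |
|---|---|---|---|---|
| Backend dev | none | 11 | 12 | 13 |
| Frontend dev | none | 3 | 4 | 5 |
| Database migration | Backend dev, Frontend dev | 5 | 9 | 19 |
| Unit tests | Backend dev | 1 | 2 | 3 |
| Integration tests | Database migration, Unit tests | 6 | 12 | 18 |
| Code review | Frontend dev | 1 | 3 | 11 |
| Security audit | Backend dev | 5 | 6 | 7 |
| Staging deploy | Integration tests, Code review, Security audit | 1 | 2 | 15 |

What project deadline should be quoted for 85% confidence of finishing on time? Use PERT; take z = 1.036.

te_Backend dev = (11 + 4·12 + 13)/6 = 72/6 = 12; σ²_Backend dev = ((13−11)/6)² = 0.111
te_Frontend dev = (3 + 4·4 + 5)/6 = 24/6 = 4; σ²_Frontend dev = ((5−3)/6)² = 0.111
te_Database migration = (5 + 4·9 + 19)/6 = 60/6 = 10; σ²_Database migration = ((19−5)/6)² = 5.444
te_Unit tests = (1 + 4·2 + 3)/6 = 12/6 = 2; σ²_Unit tests = ((3−1)/6)² = 0.111
te_Integration tests = (6 + 4·12 + 18)/6 = 72/6 = 12; σ²_Integration tests = ((18−6)/6)² = 4.000
te_Code review = (1 + 4·3 + 11)/6 = 24/6 = 4; σ²_Code review = ((11−1)/6)² = 2.778
te_Security audit = (5 + 4·6 + 7)/6 = 36/6 = 6; σ²_Security audit = ((7−5)/6)² = 0.111
te_Staging deploy = (1 + 4·2 + 15)/6 = 24/6 = 4; σ²_Staging deploy = ((15−1)/6)² = 5.444

Forward pass:
ES_Backend dev = 0; EF_Backend dev = 12
ES_Frontend dev = 0; EF_Frontend dev = 4
ES_Database migration = max(EF_Backend dev=12, EF_Frontend dev=4) = 12; EF_Database migration = 12+10 = 22
ES_Unit tests = 12; EF_Unit tests = 12+2 = 14
ES_Integration tests = max(EF_Database migration=22, EF_Unit tests=14) = 22; EF_Integration tests = 22+12 = 34
ES_Code review = 4; EF_Code review = 4+4 = 8
ES_Security audit = 12; EF_Security audit = 12+6 = 18
ES_Staging deploy = max(EF_Integration tests=34, EF_Code review=8, EF_Security audit=18) = 34; EF_Staging deploy = 34+4 = 38
Expected project duration μ = 38 hours. Critical path: Backend dev → Database migration → Integration tests → Staging deploy.

Variance along critical path = 0.111 + 5.444 + 4.000 + 5.444 = 15.000; σ = 3.873 hours.
D = μ + z·σ = 38 + 1.036·3.873 = 42.0 hours

42.0 hours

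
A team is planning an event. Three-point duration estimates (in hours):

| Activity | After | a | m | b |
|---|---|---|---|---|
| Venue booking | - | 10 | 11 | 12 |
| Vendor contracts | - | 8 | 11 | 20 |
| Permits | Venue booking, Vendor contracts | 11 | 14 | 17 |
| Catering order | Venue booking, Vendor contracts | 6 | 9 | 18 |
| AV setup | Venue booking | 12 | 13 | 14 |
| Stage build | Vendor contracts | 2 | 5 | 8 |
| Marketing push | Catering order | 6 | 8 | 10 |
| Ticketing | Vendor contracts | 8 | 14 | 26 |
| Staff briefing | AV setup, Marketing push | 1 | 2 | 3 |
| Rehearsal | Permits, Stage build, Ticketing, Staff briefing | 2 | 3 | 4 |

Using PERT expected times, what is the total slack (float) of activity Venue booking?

1 hours

te_Venue booking = (10 + 4·11 + 12)/6 = 66/6 = 11
te_Vendor contracts = (8 + 4·11 + 20)/6 = 72/6 = 12
te_Permits = (11 + 4·14 + 17)/6 = 84/6 = 14
te_Catering order = (6 + 4·9 + 18)/6 = 60/6 = 10
te_AV setup = (12 + 4·13 + 14)/6 = 78/6 = 13
te_Stage build = (2 + 4·5 + 8)/6 = 30/6 = 5
te_Marketing push = (6 + 4·8 + 10)/6 = 48/6 = 8
te_Ticketing = (8 + 4·14 + 26)/6 = 90/6 = 15
te_Staff briefing = (1 + 4·2 + 3)/6 = 12/6 = 2
te_Rehearsal = (2 + 4·3 + 4)/6 = 18/6 = 3

Forward pass:
ES_Venue booking = 0; EF_Venue booking = 11
ES_Vendor contracts = 0; EF_Vendor contracts = 12
ES_Permits = max(EF_Venue booking=11, EF_Vendor contracts=12) = 12; EF_Permits = 12+14 = 26
ES_Catering order = max(EF_Venue booking=11, EF_Vendor contracts=12) = 12; EF_Catering order = 12+10 = 22
ES_AV setup = 11; EF_AV setup = 11+13 = 24
ES_Stage build = 12; EF_Stage build = 12+5 = 17
ES_Marketing push = 22; EF_Marketing push = 22+8 = 30
ES_Ticketing = 12; EF_Ticketing = 12+15 = 27
ES_Staff briefing = max(EF_AV setup=24, EF_Marketing push=30) = 30; EF_Staff briefing = 30+2 = 32
ES_Rehearsal = max(EF_Permits=26, EF_Stage build=17, EF_Ticketing=27, EF_Staff briefing=32) = 32; EF_Rehearsal = 32+3 = 35
Expected project duration μ = 35 hours. Critical path: Vendor contracts → Catering order → Marketing push → Staff briefing → Rehearsal.

Backward pass:
LF_Rehearsal = 35; LS_Rehearsal = 35−3 = 32
LF_Staff briefing = LS_Rehearsal = 32; LS_Staff briefing = 32−2 = 30
LF_Ticketing = LS_Rehearsal = 32; LS_Ticketing = 32−15 = 17
LF_Marketing push = LS_Staff briefing = 30; LS_Marketing push = 30−8 = 22
LF_Stage build = LS_Rehearsal = 32; LS_Stage build = 32−5 = 27
LF_AV setup = LS_Staff briefing = 30; LS_AV setup = 30−13 = 17
LF_Catering order = LS_Marketing push = 22; LS_Catering order = 22−10 = 12
LF_Permits = LS_Rehearsal = 32; LS_Permits = 32−14 = 18
LF_Vendor contracts = min(LS_Permits=18, LS_Catering order=12, LS_Stage build=27, LS_Ticketing=17) = 12; LS_Vendor contracts = 12−12 = 0
LF_Venue booking = min(LS_Permits=18, LS_Catering order=12, LS_AV setup=17) = 12; LS_Venue booking = 12−11 = 1
Slack_Venue booking = LS_Venue booking − ES_Venue booking = 1 − 0 = 1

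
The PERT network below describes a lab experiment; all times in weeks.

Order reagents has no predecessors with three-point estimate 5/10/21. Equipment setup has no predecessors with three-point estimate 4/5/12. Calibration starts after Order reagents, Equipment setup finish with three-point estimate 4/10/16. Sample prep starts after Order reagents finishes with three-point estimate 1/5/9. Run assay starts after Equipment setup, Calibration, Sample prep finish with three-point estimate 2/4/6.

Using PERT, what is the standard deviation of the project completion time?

te_Order reagents = (5 + 4·10 + 21)/6 = 66/6 = 11; σ²_Order reagents = ((21−5)/6)² = 7.111
te_Equipment setup = (4 + 4·5 + 12)/6 = 36/6 = 6; σ²_Equipment setup = ((12−4)/6)² = 1.778
te_Calibration = (4 + 4·10 + 16)/6 = 60/6 = 10; σ²_Calibration = ((16−4)/6)² = 4.000
te_Sample prep = (1 + 4·5 + 9)/6 = 30/6 = 5; σ²_Sample prep = ((9−1)/6)² = 1.778
te_Run assay = (2 + 4·4 + 6)/6 = 24/6 = 4; σ²_Run assay = ((6−2)/6)² = 0.444

Forward pass:
ES_Order reagents = 0; EF_Order reagents = 11
ES_Equipment setup = 0; EF_Equipment setup = 6
ES_Calibration = max(EF_Order reagents=11, EF_Equipment setup=6) = 11; EF_Calibration = 11+10 = 21
ES_Sample prep = 11; EF_Sample prep = 11+5 = 16
ES_Run assay = max(EF_Equipment setup=6, EF_Calibration=21, EF_Sample prep=16) = 21; EF_Run assay = 21+4 = 25
Expected project duration μ = 25 weeks. Critical path: Order reagents → Calibration → Run assay.

Variance along critical path = 7.111 + 4.000 + 0.444 = 11.556
σ = √11.556 = 3.399 weeks

3.40 weeks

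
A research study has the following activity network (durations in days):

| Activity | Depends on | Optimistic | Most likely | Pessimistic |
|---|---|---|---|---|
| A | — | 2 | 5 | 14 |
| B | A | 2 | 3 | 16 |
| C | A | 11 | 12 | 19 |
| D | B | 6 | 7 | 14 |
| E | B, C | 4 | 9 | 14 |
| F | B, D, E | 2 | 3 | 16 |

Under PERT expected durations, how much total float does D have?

te_A = (2 + 4·5 + 14)/6 = 36/6 = 6
te_B = (2 + 4·3 + 16)/6 = 30/6 = 5
te_C = (11 + 4·12 + 19)/6 = 78/6 = 13
te_D = (6 + 4·7 + 14)/6 = 48/6 = 8
te_E = (4 + 4·9 + 14)/6 = 54/6 = 9
te_F = (2 + 4·3 + 16)/6 = 30/6 = 5

Forward pass:
ES_A = 0; EF_A = 6
ES_B = 6; EF_B = 6+5 = 11
ES_C = 6; EF_C = 6+13 = 19
ES_D = 11; EF_D = 11+8 = 19
ES_E = max(EF_B=11, EF_C=19) = 19; EF_E = 19+9 = 28
ES_F = max(EF_B=11, EF_D=19, EF_E=28) = 28; EF_F = 28+5 = 33
Expected project duration μ = 33 days. Critical path: A → C → E → F.

Backward pass:
LF_F = 33; LS_F = 33−5 = 28
LF_E = LS_F = 28; LS_E = 28−9 = 19
LF_D = LS_F = 28; LS_D = 28−8 = 20
LF_C = LS_E = 19; LS_C = 19−13 = 6
LF_B = min(LS_D=20, LS_E=19, LS_F=28) = 19; LS_B = 19−5 = 14
LF_A = min(LS_B=14, LS_C=6) = 6; LS_A = 6−6 = 0
Slack_D = LS_D − ES_D = 20 − 11 = 9

9 days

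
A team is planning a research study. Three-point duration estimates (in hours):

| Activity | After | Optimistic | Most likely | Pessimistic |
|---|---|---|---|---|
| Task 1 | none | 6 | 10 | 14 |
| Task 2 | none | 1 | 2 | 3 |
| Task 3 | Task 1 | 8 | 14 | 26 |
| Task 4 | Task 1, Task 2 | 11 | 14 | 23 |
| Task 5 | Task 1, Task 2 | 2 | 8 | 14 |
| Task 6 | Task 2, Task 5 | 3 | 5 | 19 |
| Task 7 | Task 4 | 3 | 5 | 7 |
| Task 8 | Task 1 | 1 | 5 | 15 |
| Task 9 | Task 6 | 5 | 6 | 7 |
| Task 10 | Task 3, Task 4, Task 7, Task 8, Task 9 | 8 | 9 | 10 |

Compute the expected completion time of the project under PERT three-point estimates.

te_Task 1 = (6 + 4·10 + 14)/6 = 60/6 = 10
te_Task 2 = (1 + 4·2 + 3)/6 = 12/6 = 2
te_Task 3 = (8 + 4·14 + 26)/6 = 90/6 = 15
te_Task 4 = (11 + 4·14 + 23)/6 = 90/6 = 15
te_Task 5 = (2 + 4·8 + 14)/6 = 48/6 = 8
te_Task 6 = (3 + 4·5 + 19)/6 = 42/6 = 7
te_Task 7 = (3 + 4·5 + 7)/6 = 30/6 = 5
te_Task 8 = (1 + 4·5 + 15)/6 = 36/6 = 6
te_Task 9 = (5 + 4·6 + 7)/6 = 36/6 = 6
te_Task 10 = (8 + 4·9 + 10)/6 = 54/6 = 9

Forward pass:
ES_Task 1 = 0; EF_Task 1 = 10
ES_Task 2 = 0; EF_Task 2 = 2
ES_Task 3 = 10; EF_Task 3 = 10+15 = 25
ES_Task 4 = max(EF_Task 1=10, EF_Task 2=2) = 10; EF_Task 4 = 10+15 = 25
ES_Task 5 = max(EF_Task 1=10, EF_Task 2=2) = 10; EF_Task 5 = 10+8 = 18
ES_Task 6 = max(EF_Task 2=2, EF_Task 5=18) = 18; EF_Task 6 = 18+7 = 25
ES_Task 7 = 25; EF_Task 7 = 25+5 = 30
ES_Task 8 = 10; EF_Task 8 = 10+6 = 16
ES_Task 9 = 25; EF_Task 9 = 25+6 = 31
ES_Task 10 = max(EF_Task 3=25, EF_Task 4=25, EF_Task 7=30, EF_Task 8=16, EF_Task 9=31) = 31; EF_Task 10 = 31+9 = 40
Expected project duration μ = 40 hours. Critical path: Task 1 → Task 5 → Task 6 → Task 9 → Task 10.

40 hours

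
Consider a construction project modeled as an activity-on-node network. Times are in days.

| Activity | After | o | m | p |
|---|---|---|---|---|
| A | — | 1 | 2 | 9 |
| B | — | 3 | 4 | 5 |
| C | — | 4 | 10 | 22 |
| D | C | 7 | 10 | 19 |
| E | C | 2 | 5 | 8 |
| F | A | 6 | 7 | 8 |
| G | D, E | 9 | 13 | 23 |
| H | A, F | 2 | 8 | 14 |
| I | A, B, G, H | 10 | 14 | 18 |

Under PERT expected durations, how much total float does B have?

te_A = (1 + 4·2 + 9)/6 = 18/6 = 3
te_B = (3 + 4·4 + 5)/6 = 24/6 = 4
te_C = (4 + 4·10 + 22)/6 = 66/6 = 11
te_D = (7 + 4·10 + 19)/6 = 66/6 = 11
te_E = (2 + 4·5 + 8)/6 = 30/6 = 5
te_F = (6 + 4·7 + 8)/6 = 42/6 = 7
te_G = (9 + 4·13 + 23)/6 = 84/6 = 14
te_H = (2 + 4·8 + 14)/6 = 48/6 = 8
te_I = (10 + 4·14 + 18)/6 = 84/6 = 14

Forward pass:
ES_A = 0; EF_A = 3
ES_B = 0; EF_B = 4
ES_C = 0; EF_C = 11
ES_D = 11; EF_D = 11+11 = 22
ES_E = 11; EF_E = 11+5 = 16
ES_F = 3; EF_F = 3+7 = 10
ES_G = max(EF_D=22, EF_E=16) = 22; EF_G = 22+14 = 36
ES_H = max(EF_A=3, EF_F=10) = 10; EF_H = 10+8 = 18
ES_I = max(EF_A=3, EF_B=4, EF_G=36, EF_H=18) = 36; EF_I = 36+14 = 50
Expected project duration μ = 50 days. Critical path: C → D → G → I.

Backward pass:
LF_I = 50; LS_I = 50−14 = 36
LF_H = LS_I = 36; LS_H = 36−8 = 28
LF_G = LS_I = 36; LS_G = 36−14 = 22
LF_F = LS_H = 28; LS_F = 28−7 = 21
LF_E = LS_G = 22; LS_E = 22−5 = 17
LF_D = LS_G = 22; LS_D = 22−11 = 11
LF_C = min(LS_D=11, LS_E=17) = 11; LS_C = 11−11 = 0
LF_B = LS_I = 36; LS_B = 36−4 = 32
LF_A = min(LS_F=21, LS_H=28, LS_I=36) = 21; LS_A = 21−3 = 18
Slack_B = LS_B − ES_B = 32 − 0 = 32

32 days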